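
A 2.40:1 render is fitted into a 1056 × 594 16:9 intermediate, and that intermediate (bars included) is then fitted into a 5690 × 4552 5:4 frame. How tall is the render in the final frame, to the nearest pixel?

Inside the 1056×594 canvas the render is width-limited at 1056.00 × 440.00.
Second fit — the 16:9 canvas into 5690×4552 spans the width: 5690.00 × 3200.62 (×5.3883 from 1056×594).
Applying the same ×5.3883: 440.00 → 2370.83.

2371 px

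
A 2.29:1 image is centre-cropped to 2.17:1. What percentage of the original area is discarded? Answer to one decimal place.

Going from 2.29:1 to 2.17:1 means cutting width while keeping height.
(2.170)/(2.290) ≈ 0.948 of the area survives, leaving 5.24% discarded.

5.2%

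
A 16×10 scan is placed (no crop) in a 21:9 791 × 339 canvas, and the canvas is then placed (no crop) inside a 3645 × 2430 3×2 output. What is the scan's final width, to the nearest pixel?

First fit — 16×10 into 791×339 spans the height: 542.40 × 339.00.
21:9 in 3645×2430: fills the width, so the intermediate becomes 3645.00 × 1562.14 — a scale of ×4.6081.
Applying the same ×4.6081: 542.40 → 2499.43.

2499 px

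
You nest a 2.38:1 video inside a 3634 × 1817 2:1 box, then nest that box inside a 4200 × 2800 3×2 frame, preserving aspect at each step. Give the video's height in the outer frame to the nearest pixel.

2.38:1 in 3634×1817: fills the width, so the video is 3634.00 × 1526.89.
The 2:1 canvas is width-limited in 4200×2800, giving 4200.00 × 2100.00; scale factor 1.1558.
The video scales with it: height 1526.89 × 1.1558 ≈ 1764.71.

1765 px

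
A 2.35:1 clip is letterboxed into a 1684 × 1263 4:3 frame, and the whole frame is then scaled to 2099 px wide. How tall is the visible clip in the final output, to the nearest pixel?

893 px

At 1684×1263 the clip is width-limited, so height = 1684 / 2.350 ≈ 716.60 px.
Scaling 1684 → 2099 is ×1.2464, so the height becomes 716.60 × 1.2464 ≈ 893.19 px.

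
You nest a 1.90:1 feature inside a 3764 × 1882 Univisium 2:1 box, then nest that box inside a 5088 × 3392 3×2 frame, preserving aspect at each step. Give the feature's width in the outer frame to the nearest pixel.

4834 px

1.90:1 in 3764×1882: fills the height, so the feature is 3575.80 × 1882.00.
The Univisium 2:1 canvas is width-limited in 5088×3392, giving 5088.00 × 2544.00; scale factor 1.3518.
Applying the same ×1.3518: 3575.80 → 4833.60.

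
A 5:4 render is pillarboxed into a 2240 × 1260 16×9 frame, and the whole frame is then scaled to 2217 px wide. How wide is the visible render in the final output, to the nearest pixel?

In the 2240×1260 frame the render fills the height: width = 1260 × 5/4 ≈ 1575.00 px.
Scaling 2240 → 2217 is ×0.9897, so the width becomes 1575.00 × 0.9897 ≈ 1558.83 px.

1559 px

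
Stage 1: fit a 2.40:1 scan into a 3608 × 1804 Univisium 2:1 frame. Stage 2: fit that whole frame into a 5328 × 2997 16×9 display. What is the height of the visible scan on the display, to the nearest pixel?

2220 px

2.40:1 in 3608×1804: fills the width, so the scan is 3608.00 × 1503.33.
Univisium 2:1 in 5328×2997: fills the width, so the intermediate becomes 5328.00 × 2664.00 — a scale of ×1.4767.
So the scan's height is 1503.33 × 1.4767 ≈ 2220.00.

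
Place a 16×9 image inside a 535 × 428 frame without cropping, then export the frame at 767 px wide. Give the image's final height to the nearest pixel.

431 px

At 535×428 the image is width-limited, so height = 535 × 9/16 ≈ 300.94 px.
The frame scales by 767/535 = 1.4336; 300.94 × 1.4336 ≈ 431.44 px.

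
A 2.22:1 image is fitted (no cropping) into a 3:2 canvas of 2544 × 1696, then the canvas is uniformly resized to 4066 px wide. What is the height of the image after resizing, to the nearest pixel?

1832 px

In the 2544×1696 frame the image fills the width: height = 2544 / 2.220 ≈ 1145.95 px.
Resizing to 4066 px wide multiplies everything by 1.5983: 1145.95 → 1831.53 px.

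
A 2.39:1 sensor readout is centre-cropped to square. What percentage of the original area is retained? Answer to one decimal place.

41.8%

square is narrower than 2.39:1, so the crop keeps the full height and trims the width.
Area ratio = (1.000)/(2.390) = 41.84% retained.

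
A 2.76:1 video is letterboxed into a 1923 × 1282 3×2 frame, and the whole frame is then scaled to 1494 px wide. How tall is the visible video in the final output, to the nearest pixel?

541 px

In the 1923×1282 frame the video fills the width: height = 1923 / 2.760 ≈ 696.74 px.
Scaling 1923 → 1494 is ×0.7769, so the height becomes 696.74 × 0.7769 ≈ 541.30 px.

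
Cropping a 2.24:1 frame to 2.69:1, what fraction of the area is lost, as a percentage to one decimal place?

16.7%

Going from 2.24:1 to 2.69:1 means cutting height while keeping width.
Fraction kept = (2.240)/(2.690) ≈ 83.27%, so 16.73% is lost.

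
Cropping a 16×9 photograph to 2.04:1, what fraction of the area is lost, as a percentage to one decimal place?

The width stays; only height is cut (since 2.04:1 is wider than 16×9).
Fraction kept = (1.778)/(2.040) ≈ 87.15%, so 12.85% is lost.

12.9%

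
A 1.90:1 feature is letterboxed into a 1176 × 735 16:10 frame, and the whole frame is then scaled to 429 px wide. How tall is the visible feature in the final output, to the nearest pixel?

At 1176×735 the feature is width-limited, so height = 1176 / 1.900 ≈ 618.95 px.
The frame scales by 429/1176 = 0.3648; 618.95 × 0.3648 ≈ 225.79 px.

226 px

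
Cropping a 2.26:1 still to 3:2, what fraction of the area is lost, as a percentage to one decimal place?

3:2 is narrower than 2.26:1, so the crop keeps the full height and trims the width.
(1.500)/(2.260) ≈ 0.664 of the area survives, leaving 33.63% discarded.

33.6%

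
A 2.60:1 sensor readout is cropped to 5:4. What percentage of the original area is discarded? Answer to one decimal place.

51.9%

The height stays; only width is cut (since 5:4 is narrower than 2.60:1).
Area ratio = (1.250)/(2.600) = 48.08%; the remaining 51.92% is cropped out.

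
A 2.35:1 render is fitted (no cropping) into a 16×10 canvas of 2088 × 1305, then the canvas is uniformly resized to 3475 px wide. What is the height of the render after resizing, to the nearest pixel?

1479 px

Fitted into 2088×1305, the render spans the width; its height is 2088 / 2.350 ≈ 888.51 px.
The frame scales by 3475/2088 = 1.6643; 888.51 × 1.6643 ≈ 1478.72 px.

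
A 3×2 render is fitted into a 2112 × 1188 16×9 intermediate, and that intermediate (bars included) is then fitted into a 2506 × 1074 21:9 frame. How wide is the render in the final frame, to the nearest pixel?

3×2 in 2112×1188: fills the height, so the render is 1782.00 × 1188.00.
The 16×9 canvas is height-limited in 2506×1074, giving 1909.33 × 1074.00; scale factor 0.9040.
So the render's width is 1782.00 × 0.9040 ≈ 1611.00.

1611 px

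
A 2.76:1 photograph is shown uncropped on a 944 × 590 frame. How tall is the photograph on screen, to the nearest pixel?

342 px

2.76:1 is wider than 16×10, so it spans the full width.
The photograph is 944 / 2.760 ≈ 342.03 px tall.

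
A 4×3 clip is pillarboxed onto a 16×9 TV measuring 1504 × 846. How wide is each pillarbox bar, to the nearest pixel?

4×3 is narrower than 16×9, so it spans the full height.
That makes the image 1128.00 px wide (846 × 4/3).
Black = 1504 − 1128.00 = 376.00 px, or 188.00 per bar.

188 px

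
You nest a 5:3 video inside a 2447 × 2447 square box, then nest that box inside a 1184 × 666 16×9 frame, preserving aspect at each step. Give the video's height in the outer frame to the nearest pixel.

400 px

First fit — 5:3 into 2447×2447 spans the width: 2447.00 × 1468.20.
The square canvas is height-limited in 1184×666, giving 666.00 × 666.00; scale factor 0.2722.
Applying the same ×0.2722: 1468.20 → 399.60.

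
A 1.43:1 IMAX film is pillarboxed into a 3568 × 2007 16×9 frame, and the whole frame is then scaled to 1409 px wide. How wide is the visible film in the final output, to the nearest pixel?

Fitted into 3568×2007, the film spans the height; its width is 2007 × 1.430 ≈ 2870.01 px.
Resizing to 1409 px wide multiplies everything by 0.3949: 2870.01 → 1133.36 px.

1133 px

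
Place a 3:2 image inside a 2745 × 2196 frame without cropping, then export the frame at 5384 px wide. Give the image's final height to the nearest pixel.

3589 px

Fitted into 2745×2196, the image spans the width; its height is 2745 × 2/3 ≈ 1830.00 px.
Scaling 2745 → 5384 is ×1.9614, so the height becomes 1830.00 × 1.9614 ≈ 3589.33 px.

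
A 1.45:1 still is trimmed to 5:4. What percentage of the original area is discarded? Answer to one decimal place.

5:4 is narrower than 1.45:1, so the crop keeps the full height and trims the width.
(1.250)/(1.450) ≈ 0.862 of the area survives, leaving 13.79% discarded.

13.8%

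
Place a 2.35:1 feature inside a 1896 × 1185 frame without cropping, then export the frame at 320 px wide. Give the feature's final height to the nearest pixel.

136 px

At 1896×1185 the feature is width-limited, so height = 1896 / 2.350 ≈ 806.81 px.
Resizing to 320 px wide multiplies everything by 0.1688: 806.81 → 136.17 px.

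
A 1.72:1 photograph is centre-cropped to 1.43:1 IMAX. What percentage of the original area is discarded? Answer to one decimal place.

1.43:1 IMAX is narrower than 1.72:1, so the crop keeps the full height and trims the width.
(1.430)/(1.720) ≈ 0.831 of the area survives, leaving 16.86% discarded.

16.9%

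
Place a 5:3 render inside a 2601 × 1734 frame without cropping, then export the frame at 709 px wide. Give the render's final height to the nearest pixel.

In the 2601×1734 frame the render fills the width: height = 2601 × 3/5 ≈ 1560.60 px.
The frame scales by 709/2601 = 0.2726; 1560.60 × 0.2726 ≈ 425.40 px.

425 px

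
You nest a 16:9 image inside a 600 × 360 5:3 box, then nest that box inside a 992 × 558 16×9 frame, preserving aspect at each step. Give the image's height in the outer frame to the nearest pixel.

Inside the 600×360 canvas the image is width-limited at 600.00 × 337.50.
Second fit — the 5:3 canvas into 992×558 spans the height: 930.00 × 558.00 (×1.5500 from 600×360).
Applying the same ×1.5500: 337.50 → 523.12.

523 px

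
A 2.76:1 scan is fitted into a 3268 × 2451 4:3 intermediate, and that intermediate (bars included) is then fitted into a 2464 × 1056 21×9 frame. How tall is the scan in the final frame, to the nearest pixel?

510 px

2.76:1 in 3268×2451: fills the width, so the scan is 3268.00 × 1184.06.
4:3 in 2464×1056: fills the height, so the intermediate becomes 1408.00 × 1056.00 — a scale of ×0.4308.
The scan scales with it: height 1184.06 × 0.4308 ≈ 510.14.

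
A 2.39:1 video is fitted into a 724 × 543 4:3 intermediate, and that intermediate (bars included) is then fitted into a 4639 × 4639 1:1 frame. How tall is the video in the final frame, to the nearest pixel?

1941 px

2.39:1 in 724×543: fills the width, so the video is 724.00 × 302.93.
Second fit — the 4:3 canvas into 4639×4639 spans the width: 4639.00 × 3479.25 (×6.4075 from 724×543).
Applying the same ×6.4075: 302.93 → 1941.00.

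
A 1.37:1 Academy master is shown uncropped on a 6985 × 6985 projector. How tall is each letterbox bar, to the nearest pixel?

1.37:1 Academy (1.370) > 1:1 (1.000), so the master fills the width.
Content height = 6985 / 1.370 ≈ 5098.54 px.
Black = 6985 − 5098.54 = 1886.46 px, or 943.23 per bar.

943 px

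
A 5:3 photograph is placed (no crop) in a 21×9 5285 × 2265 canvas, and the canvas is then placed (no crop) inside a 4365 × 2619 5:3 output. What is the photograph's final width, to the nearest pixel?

5:3 in 5285×2265: fills the height, so the photograph is 3775.00 × 2265.00.
Second fit — the 21×9 canvas into 4365×2619 spans the width: 4365.00 × 1870.71 (×0.8259 from 5285×2265).
So the photograph's width is 3775.00 × 0.8259 ≈ 3117.86.

3118 px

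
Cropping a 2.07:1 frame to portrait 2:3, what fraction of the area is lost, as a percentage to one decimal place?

67.8%

The height stays; only width is cut (since portrait 2:3 is narrower than 2.07:1).
Fraction kept = (0.667)/(2.070) ≈ 32.21%, so 67.79% is lost.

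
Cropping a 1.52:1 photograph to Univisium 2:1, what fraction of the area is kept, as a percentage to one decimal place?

The width stays; only height is cut (since Univisium 2:1 is wider than 1.52:1).
Fraction kept = (1.520)/(2.000) ≈ 76.00%.

76.0%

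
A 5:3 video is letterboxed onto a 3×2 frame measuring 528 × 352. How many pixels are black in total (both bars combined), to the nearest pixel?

18586 pixels

5:3 is wider than 3×2, so it spans the full width.
Content height = 528 × 3/5 ≈ 316.8000 px.
352 − 316.8000 = 35.2000 px of bars.
That's 35.2000 × 528 ≈ 18586 black pixels.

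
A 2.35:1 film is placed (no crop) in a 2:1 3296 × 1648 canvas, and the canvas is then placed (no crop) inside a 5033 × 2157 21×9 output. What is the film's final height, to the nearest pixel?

1836 px

Inside the 3296×1648 canvas the film is width-limited at 3296.00 × 1402.55.
2:1 in 5033×2157: fills the height, so the intermediate becomes 4314.00 × 2157.00 — a scale of ×1.3089.
Applying the same ×1.3089: 1402.55 → 1835.74.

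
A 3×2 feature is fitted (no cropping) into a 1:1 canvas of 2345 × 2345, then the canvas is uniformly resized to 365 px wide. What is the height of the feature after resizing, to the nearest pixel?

243 px

At 2345×2345 the feature is width-limited, so height = 2345 × 2/3 ≈ 1563.33 px.
Resizing to 365 px wide multiplies everything by 0.1557: 1563.33 → 243.33 px.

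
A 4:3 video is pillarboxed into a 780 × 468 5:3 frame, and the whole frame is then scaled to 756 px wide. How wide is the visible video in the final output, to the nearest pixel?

In the 780×468 frame the video fills the height: width = 468 × 4/3 ≈ 624.00 px.
Scaling 780 → 756 is ×0.9692, so the width becomes 624.00 × 0.9692 ≈ 604.80 px.

605 px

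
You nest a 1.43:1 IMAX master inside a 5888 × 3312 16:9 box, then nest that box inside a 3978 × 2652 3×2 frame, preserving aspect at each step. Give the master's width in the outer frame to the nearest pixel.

First fit — 1.43:1 IMAX into 5888×3312 spans the height: 4736.16 × 3312.00.
Second fit — the 16:9 canvas into 3978×2652 spans the width: 3978.00 × 2237.62 (×0.6756 from 5888×3312).
So the master's width is 4736.16 × 0.6756 ≈ 3199.80.

3200 px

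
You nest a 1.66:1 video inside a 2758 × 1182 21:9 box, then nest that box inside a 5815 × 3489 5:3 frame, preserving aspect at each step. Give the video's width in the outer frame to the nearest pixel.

First fit — 1.66:1 into 2758×1182 spans the height: 1962.12 × 1182.00.
21:9 in 5815×3489: fills the width, so the intermediate becomes 5815.00 × 2492.14 — a scale of ×2.1084.
Applying the same ×2.1084: 1962.12 → 4136.96.

4137 px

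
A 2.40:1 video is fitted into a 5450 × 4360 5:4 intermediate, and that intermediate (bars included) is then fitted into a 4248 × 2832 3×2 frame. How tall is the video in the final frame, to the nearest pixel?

First fit — 2.40:1 into 5450×4360 spans the width: 5450.00 × 2270.83.
5:4 in 4248×2832: fills the height, so the intermediate becomes 3540.00 × 2832.00 — a scale of ×0.6495.
So the video's height is 2270.83 × 0.6495 ≈ 1475.00.

1475 px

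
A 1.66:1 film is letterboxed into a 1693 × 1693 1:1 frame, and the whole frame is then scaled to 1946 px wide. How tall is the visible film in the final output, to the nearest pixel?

Fitted into 1693×1693, the film spans the width; its height is 1693 / 1.660 ≈ 1019.88 px.
Resizing to 1946 px wide multiplies everything by 1.1494: 1019.88 → 1172.29 px.

1172 px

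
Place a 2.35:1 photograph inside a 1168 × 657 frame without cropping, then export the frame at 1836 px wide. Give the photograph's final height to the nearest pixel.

In the 1168×657 frame the photograph fills the width: height = 1168 / 2.350 ≈ 497.02 px.
Resizing to 1836 px wide multiplies everything by 1.5719: 497.02 → 781.28 px.

781 px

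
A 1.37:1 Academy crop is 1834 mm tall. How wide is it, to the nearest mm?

2513 mm

Width = 1834 × 1.370 = 2512.58.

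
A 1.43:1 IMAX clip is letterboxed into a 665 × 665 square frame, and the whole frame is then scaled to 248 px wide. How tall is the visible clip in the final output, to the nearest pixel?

173 px

In the 665×665 frame the clip fills the width: height = 665 / 1.430 ≈ 465.03 px.
The frame scales by 248/665 = 0.3729; 465.03 × 0.3729 ≈ 173.43 px.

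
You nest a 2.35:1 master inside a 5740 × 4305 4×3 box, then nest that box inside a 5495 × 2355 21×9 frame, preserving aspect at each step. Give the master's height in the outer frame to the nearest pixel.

1336 px

2.35:1 in 5740×4305: fills the width, so the master is 5740.00 × 2442.55.
The 4×3 canvas is height-limited in 5495×2355, giving 3140.00 × 2355.00; scale factor 0.5470.
So the master's height is 2442.55 × 0.5470 ≈ 1336.17.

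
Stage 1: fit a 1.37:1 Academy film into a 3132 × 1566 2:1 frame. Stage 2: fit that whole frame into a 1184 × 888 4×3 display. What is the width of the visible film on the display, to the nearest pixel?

First fit — 1.37:1 Academy into 3132×1566 spans the height: 2145.42 × 1566.00.
2:1 in 1184×888: fills the width, so the intermediate becomes 1184.00 × 592.00 — a scale of ×0.3780.
Applying the same ×0.3780: 2145.42 → 811.04.

811 px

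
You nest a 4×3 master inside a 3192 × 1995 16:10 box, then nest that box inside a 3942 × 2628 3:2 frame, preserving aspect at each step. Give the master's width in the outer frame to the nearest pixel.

3285 px

4×3 in 3192×1995: fills the height, so the master is 2660.00 × 1995.00.
16:10 in 3942×2628: fills the width, so the intermediate becomes 3942.00 × 2463.75 — a scale of ×1.2350.
Applying the same ×1.2350: 2660.00 → 3285.00.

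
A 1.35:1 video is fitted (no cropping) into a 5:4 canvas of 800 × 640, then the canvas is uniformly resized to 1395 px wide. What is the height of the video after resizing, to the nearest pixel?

1033 px

At 800×640 the video is width-limited, so height = 800 / 1.350 ≈ 592.59 px.
Resizing to 1395 px wide multiplies everything by 1.7437: 592.59 → 1033.33 px.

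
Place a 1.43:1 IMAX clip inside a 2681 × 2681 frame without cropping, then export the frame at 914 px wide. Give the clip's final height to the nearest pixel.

Fitted into 2681×2681, the clip spans the width; its height is 2681 / 1.430 ≈ 1874.83 px.
The frame scales by 914/2681 = 0.3409; 1874.83 × 0.3409 ≈ 639.16 px.

639 px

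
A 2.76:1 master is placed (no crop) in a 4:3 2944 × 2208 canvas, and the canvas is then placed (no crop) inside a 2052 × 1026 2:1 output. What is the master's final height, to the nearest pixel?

2.76:1 in 2944×2208: fills the width, so the master is 2944.00 × 1066.67.
Second fit — the 4:3 canvas into 2052×1026 spans the height: 1368.00 × 1026.00 (×0.4647 from 2944×2208).
Applying the same ×0.4647: 1066.67 → 495.65.

496 px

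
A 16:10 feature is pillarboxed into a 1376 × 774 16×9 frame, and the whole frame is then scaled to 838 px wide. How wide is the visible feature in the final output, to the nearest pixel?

In the 1376×774 frame the feature fills the height: width = 774 × 16/10 ≈ 1238.40 px.
The frame scales by 838/1376 = 0.6090; 1238.40 × 0.6090 ≈ 754.20 px.

754 px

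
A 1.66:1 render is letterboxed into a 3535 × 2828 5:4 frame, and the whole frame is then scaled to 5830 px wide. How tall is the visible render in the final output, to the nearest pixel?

3512 px

Fitted into 3535×2828, the render spans the width; its height is 3535 / 1.660 ≈ 2129.52 px.
Scaling 3535 → 5830 is ×1.6492, so the height becomes 2129.52 × 1.6492 ≈ 3512.05 px.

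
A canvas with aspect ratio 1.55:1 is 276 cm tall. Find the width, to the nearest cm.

428 cm

At 1.55:1, 276 × 1.550 ≈ 427.80.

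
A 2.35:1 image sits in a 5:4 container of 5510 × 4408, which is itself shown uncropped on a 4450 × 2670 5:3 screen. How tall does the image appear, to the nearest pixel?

2.35:1 in 5510×4408: fills the width, so the image is 5510.00 × 2344.68.
The 5:4 canvas is height-limited in 4450×2670, giving 3337.50 × 2670.00; scale factor 0.6057.
So the image's height is 2344.68 × 0.6057 ≈ 1420.21.

1420 px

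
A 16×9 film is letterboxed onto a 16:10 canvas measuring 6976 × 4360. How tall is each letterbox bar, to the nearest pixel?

218 px

16×9 (1.778) > 16:10 (1.600), so the film fills the width.
Content height = 6976 × 9/16 ≈ 3924.00 px.
Black = 4360 − 3924.00 = 436.00 px, or 218.00 per bar.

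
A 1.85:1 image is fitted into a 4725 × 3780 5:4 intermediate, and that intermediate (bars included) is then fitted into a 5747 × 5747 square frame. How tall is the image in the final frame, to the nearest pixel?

Inside the 4725×3780 canvas the image is width-limited at 4725.00 × 2554.05.
The 5:4 canvas is width-limited in 5747×5747, giving 5747.00 × 4597.60; scale factor 1.2163.
The image scales with it: height 2554.05 × 1.2163 ≈ 3106.49.

3106 px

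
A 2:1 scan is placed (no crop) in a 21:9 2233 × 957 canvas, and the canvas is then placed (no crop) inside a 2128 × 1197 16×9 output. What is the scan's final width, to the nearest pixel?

1824 px

2:1 in 2233×957: fills the height, so the scan is 1914.00 × 957.00.
Second fit — the 21:9 canvas into 2128×1197 spans the width: 2128.00 × 912.00 (×0.9530 from 2233×957).
So the scan's width is 1914.00 × 0.9530 ≈ 1824.00.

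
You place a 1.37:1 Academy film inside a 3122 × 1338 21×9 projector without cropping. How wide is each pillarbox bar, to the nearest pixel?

1.37:1 Academy (1.370) < 21×9 (2.333), so the film fills the height.
That makes the image 1833.06 px wide (1338 × 1.370).
3122 − 1833.06 = 1288.94 px of bars (644.47 each).

644 px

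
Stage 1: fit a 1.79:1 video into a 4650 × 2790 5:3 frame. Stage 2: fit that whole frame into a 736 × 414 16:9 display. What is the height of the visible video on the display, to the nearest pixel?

Inside the 4650×2790 canvas the video is width-limited at 4650.00 × 2597.77.
Second fit — the 5:3 canvas into 736×414 spans the height: 690.00 × 414.00 (×0.1484 from 4650×2790).
So the video's height is 2597.77 × 0.1484 ≈ 385.47.

385 px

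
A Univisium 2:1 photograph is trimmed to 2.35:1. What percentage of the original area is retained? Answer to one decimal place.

Going from Univisium 2:1 to 2.35:1 means cutting height while keeping width.
(2.000)/(2.350) ≈ 0.851 of the area survives.

85.1%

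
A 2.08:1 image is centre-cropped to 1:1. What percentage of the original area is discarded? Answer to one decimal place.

The height stays; only width is cut (since 1:1 is narrower than 2.08:1).
Fraction kept = (1.000)/(2.080) ≈ 48.08%, so 51.92% is lost.

51.9%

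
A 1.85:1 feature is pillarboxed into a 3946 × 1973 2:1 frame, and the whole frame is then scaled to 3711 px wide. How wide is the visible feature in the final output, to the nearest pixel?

In the 3946×1973 frame the feature fills the height: width = 1973 × 1.850 ≈ 3650.05 px.
Scaling 3946 → 3711 is ×0.9404, so the width becomes 3650.05 × 0.9404 ≈ 3432.68 px.

3433 px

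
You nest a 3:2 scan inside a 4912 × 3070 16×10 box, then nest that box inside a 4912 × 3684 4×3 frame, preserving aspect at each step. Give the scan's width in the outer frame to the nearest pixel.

3:2 in 4912×3070: fills the height, so the scan is 4605.00 × 3070.00.
The 16×10 canvas is width-limited in 4912×3684, giving 4912.00 × 3070.00; scale factor 1.0000.
So the scan's width is 4605.00 × 1.0000 ≈ 4605.00.

4605 px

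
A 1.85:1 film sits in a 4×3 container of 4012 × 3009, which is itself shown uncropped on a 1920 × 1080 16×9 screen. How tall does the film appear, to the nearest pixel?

Inside the 4012×3009 canvas the film is width-limited at 4012.00 × 2168.65.
4×3 in 1920×1080: fills the height, so the intermediate becomes 1440.00 × 1080.00 — a scale of ×0.3589.
Applying the same ×0.3589: 2168.65 → 778.38.

778 px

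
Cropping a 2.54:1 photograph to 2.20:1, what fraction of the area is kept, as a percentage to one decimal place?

Going from 2.54:1 to 2.20:1 means cutting width while keeping height.
Fraction kept = (2.200)/(2.540) ≈ 86.61%.

86.6%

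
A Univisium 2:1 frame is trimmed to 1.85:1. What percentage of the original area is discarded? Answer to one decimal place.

The height stays; only width is cut (since 1.85:1 is narrower than Univisium 2:1).
Fraction kept = (1.850)/(2.000) ≈ 92.50%, so 7.50% is lost.

7.5%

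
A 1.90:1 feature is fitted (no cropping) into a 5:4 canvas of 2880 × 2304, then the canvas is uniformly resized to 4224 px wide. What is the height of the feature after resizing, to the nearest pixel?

At 2880×2304 the feature is width-limited, so height = 2880 / 1.900 ≈ 1515.79 px.
Resizing to 4224 px wide multiplies everything by 1.4667: 1515.79 → 2223.16 px.

2223 px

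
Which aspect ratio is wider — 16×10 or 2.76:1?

2.76:1

16×10 = 1.6 and 2.76; 2.76 > 1.6.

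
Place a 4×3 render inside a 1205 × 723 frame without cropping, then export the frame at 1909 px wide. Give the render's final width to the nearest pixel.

1527 px

In the 1205×723 frame the render fills the height: width = 723 × 4/3 ≈ 964.00 px.
Scaling 1205 → 1909 is ×1.5842, so the width becomes 964.00 × 1.5842 ≈ 1527.20 px.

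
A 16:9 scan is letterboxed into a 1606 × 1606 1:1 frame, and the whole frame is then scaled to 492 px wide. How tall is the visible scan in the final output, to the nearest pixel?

277 px

At 1606×1606 the scan is width-limited, so height = 1606 × 9/16 ≈ 903.38 px.
Resizing to 492 px wide multiplies everything by 0.3064: 903.38 → 276.75 px.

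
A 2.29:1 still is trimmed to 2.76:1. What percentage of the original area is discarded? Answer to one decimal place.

2.76:1 is wider than 2.29:1, so the crop keeps the full width and trims the height.
Area ratio = (2.290)/(2.760) = 82.97%; the remaining 17.03% is cropped out.

17.0%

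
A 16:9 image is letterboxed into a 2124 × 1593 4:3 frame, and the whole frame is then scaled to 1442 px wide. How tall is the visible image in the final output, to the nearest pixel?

811 px

Fitted into 2124×1593, the image spans the width; its height is 2124 × 9/16 ≈ 1194.75 px.
The frame scales by 1442/2124 = 0.6789; 1194.75 × 0.6789 ≈ 811.12 px.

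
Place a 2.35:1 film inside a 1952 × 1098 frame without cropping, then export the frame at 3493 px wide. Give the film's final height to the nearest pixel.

1486 px

In the 1952×1098 frame the film fills the width: height = 1952 / 2.350 ≈ 830.64 px.
Resizing to 3493 px wide multiplies everything by 1.7894: 830.64 → 1486.38 px.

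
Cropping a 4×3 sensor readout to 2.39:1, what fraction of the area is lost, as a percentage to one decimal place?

Going from 4×3 to 2.39:1 means cutting height while keeping width.
Area ratio = (1.333)/(2.390) = 55.79%; the remaining 44.21% is cropped out.

44.2%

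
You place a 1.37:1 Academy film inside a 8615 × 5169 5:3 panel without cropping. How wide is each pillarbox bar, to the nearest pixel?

767 px

1.37:1 Academy (1.370) < 5:3 (1.667), so the film fills the height.
That makes the image 7081.53 px wide (5169 × 1.370).
8615 − 7081.53 = 1533.47 px of bars (766.74 each).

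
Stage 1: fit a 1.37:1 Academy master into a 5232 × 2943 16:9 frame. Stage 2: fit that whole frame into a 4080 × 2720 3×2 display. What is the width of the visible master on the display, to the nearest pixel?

3144 px

1.37:1 Academy in 5232×2943: fills the height, so the master is 4031.91 × 2943.00.
The 16:9 canvas is width-limited in 4080×2720, giving 4080.00 × 2295.00; scale factor 0.7798.
So the master's width is 4031.91 × 0.7798 ≈ 3144.15.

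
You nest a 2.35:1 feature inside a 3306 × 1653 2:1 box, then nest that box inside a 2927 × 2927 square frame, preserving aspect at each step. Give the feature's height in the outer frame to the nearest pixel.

1246 px

Inside the 3306×1653 canvas the feature is width-limited at 3306.00 × 1406.81.
Second fit — the 2:1 canvas into 2927×2927 spans the width: 2927.00 × 1463.50 (×0.8854 from 3306×1653).
So the feature's height is 1406.81 × 0.8854 ≈ 1245.53.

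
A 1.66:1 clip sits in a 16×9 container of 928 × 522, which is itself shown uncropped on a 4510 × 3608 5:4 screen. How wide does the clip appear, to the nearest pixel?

First fit — 1.66:1 into 928×522 spans the height: 866.52 × 522.00.
Second fit — the 16×9 canvas into 4510×3608 spans the width: 4510.00 × 2536.88 (×4.8599 from 928×522).
So the clip's width is 866.52 × 4.8599 ≈ 4211.21.

4211 px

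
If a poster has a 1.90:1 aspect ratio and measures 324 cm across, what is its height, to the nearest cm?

Height = 324 / 1.900 = 170.53.

171 cm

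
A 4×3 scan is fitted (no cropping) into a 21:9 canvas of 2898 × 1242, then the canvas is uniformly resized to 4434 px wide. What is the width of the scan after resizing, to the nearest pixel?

Fitted into 2898×1242, the scan spans the height; its width is 1242 × 4/3 ≈ 1656.00 px.
Resizing to 4434 px wide multiplies everything by 1.5300: 1656.00 → 2533.71 px.

2534 px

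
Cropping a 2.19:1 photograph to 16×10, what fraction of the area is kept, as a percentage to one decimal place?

16×10 is narrower than 2.19:1, so the crop keeps the full height and trims the width.
Area ratio = (1.600)/(2.190) = 73.06% retained.

73.1%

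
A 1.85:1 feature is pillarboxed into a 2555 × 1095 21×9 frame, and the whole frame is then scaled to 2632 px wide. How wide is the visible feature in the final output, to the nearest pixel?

Fitted into 2555×1095, the feature spans the height; its width is 1095 × 1.850 ≈ 2025.75 px.
Scaling 2555 → 2632 is ×1.0301, so the width becomes 2025.75 × 1.0301 ≈ 2086.80 px.

2087 px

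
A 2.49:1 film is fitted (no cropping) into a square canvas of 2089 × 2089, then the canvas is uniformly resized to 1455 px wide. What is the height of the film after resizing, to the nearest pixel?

584 px

Fitted into 2089×2089, the film spans the width; its height is 2089 / 2.490 ≈ 838.96 px.
The frame scales by 1455/2089 = 0.6965; 838.96 × 0.6965 ≈ 584.34 px.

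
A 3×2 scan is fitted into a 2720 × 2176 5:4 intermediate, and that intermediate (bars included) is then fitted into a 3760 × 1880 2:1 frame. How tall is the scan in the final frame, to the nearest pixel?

1567 px

3×2 in 2720×2176: fills the width, so the scan is 2720.00 × 1813.33.
The 5:4 canvas is height-limited in 3760×1880, giving 2350.00 × 1880.00; scale factor 0.8640.
So the scan's height is 1813.33 × 0.8640 ≈ 1566.67.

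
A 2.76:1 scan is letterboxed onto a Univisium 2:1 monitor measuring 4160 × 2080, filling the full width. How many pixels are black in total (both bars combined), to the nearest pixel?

2382655 pixels

The scan is 4160 / 2.760 ≈ 1507.2464 px tall.
2080 − 1507.2464 = 572.7536 px of bars.
Across the 4160-px span: 572.7536 × 4160 ≈ 2382655 px.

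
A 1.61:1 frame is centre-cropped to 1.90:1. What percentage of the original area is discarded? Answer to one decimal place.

15.3%

Going from 1.61:1 to 1.90:1 means cutting height while keeping width.
Area ratio = (1.610)/(1.900) = 84.74%; the remaining 15.26% is cropped out.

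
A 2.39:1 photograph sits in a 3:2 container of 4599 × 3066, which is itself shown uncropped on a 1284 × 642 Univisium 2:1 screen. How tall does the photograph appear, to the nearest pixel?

403 px

First fit — 2.39:1 into 4599×3066 spans the width: 4599.00 × 1924.27.
3:2 in 1284×642: fills the height, so the intermediate becomes 963.00 × 642.00 — a scale of ×0.2094.
So the photograph's height is 1924.27 × 0.2094 ≈ 402.93.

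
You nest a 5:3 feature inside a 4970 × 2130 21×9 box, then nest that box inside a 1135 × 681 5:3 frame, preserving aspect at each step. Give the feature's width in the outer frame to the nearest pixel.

811 px

First fit — 5:3 into 4970×2130 spans the height: 3550.00 × 2130.00.
The 21×9 canvas is width-limited in 1135×681, giving 1135.00 × 486.43; scale factor 0.2284.
Applying the same ×0.2284: 3550.00 → 810.71.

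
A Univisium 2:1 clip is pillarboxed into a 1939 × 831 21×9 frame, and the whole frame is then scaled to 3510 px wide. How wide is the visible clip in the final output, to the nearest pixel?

3009 px

Fitted into 1939×831, the clip spans the height; its width is 831 × 2/1 ≈ 1662.00 px.
The frame scales by 3510/1939 = 1.8102; 1662.00 × 1.8102 ≈ 3008.57 px.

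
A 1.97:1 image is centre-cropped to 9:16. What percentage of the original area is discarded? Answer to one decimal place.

71.4%

Going from 1.97:1 to 9:16 means cutting width while keeping height.
Fraction kept = (0.562)/(1.970) ≈ 28.55%, so 71.45% is lost.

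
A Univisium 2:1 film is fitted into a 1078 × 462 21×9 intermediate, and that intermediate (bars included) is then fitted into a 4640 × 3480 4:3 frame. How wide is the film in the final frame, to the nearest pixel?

3977 px

Univisium 2:1 in 1078×462: fills the height, so the film is 924.00 × 462.00.
21×9 in 4640×3480: fills the width, so the intermediate becomes 4640.00 × 1988.57 — a scale of ×4.3043.
So the film's width is 924.00 × 4.3043 ≈ 3977.14.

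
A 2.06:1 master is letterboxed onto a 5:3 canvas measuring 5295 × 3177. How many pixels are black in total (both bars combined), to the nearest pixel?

2.06:1 (2.060) > 5:3 (1.667), so the master fills the width.
Content height = 5295 / 2.060 ≈ 2570.3883 px.
Black = 3177 − 2570.3883 = 606.6117 px.
Across the 5295-px span: 606.6117 × 5295 ≈ 3212009 px.

3212009 pixels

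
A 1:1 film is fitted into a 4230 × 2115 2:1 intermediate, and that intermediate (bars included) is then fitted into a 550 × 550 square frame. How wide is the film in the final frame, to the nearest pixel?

First fit — 1:1 into 4230×2115 spans the height: 2115.00 × 2115.00.
The 2:1 canvas is width-limited in 550×550, giving 550.00 × 275.00; scale factor 0.1300.
The film scales with it: width 2115.00 × 0.1300 ≈ 275.00.

275 px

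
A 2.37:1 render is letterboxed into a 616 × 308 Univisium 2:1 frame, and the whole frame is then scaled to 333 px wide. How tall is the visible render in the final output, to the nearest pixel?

141 px

In the 616×308 frame the render fills the width: height = 616 / 2.370 ≈ 259.92 px.
Scaling 616 → 333 is ×0.5406, so the height becomes 259.92 × 0.5406 ≈ 140.51 px.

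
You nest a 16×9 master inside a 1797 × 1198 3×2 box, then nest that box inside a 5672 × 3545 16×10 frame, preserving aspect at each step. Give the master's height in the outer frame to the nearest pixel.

Inside the 1797×1198 canvas the master is width-limited at 1797.00 × 1010.81.
The 3×2 canvas is height-limited in 5672×3545, giving 5317.50 × 3545.00; scale factor 2.9591.
Applying the same ×2.9591: 1010.81 → 2991.09.

2991 px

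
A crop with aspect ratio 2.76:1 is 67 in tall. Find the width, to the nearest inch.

185 in

67 × 2.760 = 184.92.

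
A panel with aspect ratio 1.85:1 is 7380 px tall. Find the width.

At 1.85:1, 7380 × 1.850 ≈ 13653.

13653 px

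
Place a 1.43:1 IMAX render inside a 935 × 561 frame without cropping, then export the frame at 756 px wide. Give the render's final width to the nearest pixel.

In the 935×561 frame the render fills the height: width = 561 × 1.430 ≈ 802.23 px.
Scaling 935 → 756 is ×0.8086, so the width becomes 802.23 × 0.8086 ≈ 648.65 px.

649 px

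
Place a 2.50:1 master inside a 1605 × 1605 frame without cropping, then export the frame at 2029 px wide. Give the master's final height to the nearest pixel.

812 px

Fitted into 1605×1605, the master spans the width; its height is 1605 / 2.500 ≈ 642.00 px.
Scaling 1605 → 2029 is ×1.2642, so the height becomes 642.00 × 1.2642 ≈ 811.60 px.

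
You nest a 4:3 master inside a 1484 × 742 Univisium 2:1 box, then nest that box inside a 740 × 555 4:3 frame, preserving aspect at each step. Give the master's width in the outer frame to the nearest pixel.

493 px

4:3 in 1484×742: fills the height, so the master is 989.33 × 742.00.
Second fit — the Univisium 2:1 canvas into 740×555 spans the width: 740.00 × 370.00 (×0.4987 from 1484×742).
The master scales with it: width 989.33 × 0.4987 ≈ 493.33.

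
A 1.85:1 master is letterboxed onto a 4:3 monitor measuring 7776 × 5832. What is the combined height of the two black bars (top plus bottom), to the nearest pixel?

1.85:1 is wider than 4:3, so it spans the full width.
Content height = 7776 / 1.850 ≈ 4203.24 px.
Leftover height: 5832 − 4203.24 = 1628.76 px.

1629 px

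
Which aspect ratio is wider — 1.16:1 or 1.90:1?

1.90:1

1.16 and 1.9; 1.9 > 1.16.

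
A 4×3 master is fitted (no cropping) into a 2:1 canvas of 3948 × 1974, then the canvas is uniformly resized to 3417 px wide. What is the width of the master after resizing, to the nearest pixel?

In the 3948×1974 frame the master fills the height: width = 1974 × 4/3 ≈ 2632.00 px.
Scaling 3948 → 3417 is ×0.8655, so the width becomes 2632.00 × 0.8655 ≈ 2278.00 px.

2278 px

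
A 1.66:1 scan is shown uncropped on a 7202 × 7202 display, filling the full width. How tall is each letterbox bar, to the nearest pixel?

1432 px

The scan is 7202 / 1.660 ≈ 4338.55 px tall.
Leftover height: 7202 − 4338.55 = 2863.45 px → 1431.72 each side.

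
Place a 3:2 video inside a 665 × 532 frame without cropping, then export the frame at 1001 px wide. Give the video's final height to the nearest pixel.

At 665×532 the video is width-limited, so height = 665 × 2/3 ≈ 443.33 px.
Scaling 665 → 1001 is ×1.5053, so the height becomes 443.33 × 1.5053 ≈ 667.33 px.

667 px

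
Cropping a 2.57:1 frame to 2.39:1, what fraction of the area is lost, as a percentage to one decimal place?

7.0%

Going from 2.57:1 to 2.39:1 means cutting width while keeping height.
Area ratio = (2.390)/(2.570) = 93.00%; the remaining 7.00% is cropped out.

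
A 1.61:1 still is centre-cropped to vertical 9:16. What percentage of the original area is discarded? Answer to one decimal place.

Going from 1.61:1 to vertical 9:16 means cutting width while keeping height.
(0.562)/(1.610) ≈ 0.349 of the area survives, leaving 65.06% discarded.

65.1%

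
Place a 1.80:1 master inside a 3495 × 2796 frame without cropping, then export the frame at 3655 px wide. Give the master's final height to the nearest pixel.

2031 px

At 3495×2796 the master is width-limited, so height = 3495 / 1.800 ≈ 1941.67 px.
Resizing to 3655 px wide multiplies everything by 1.0458: 1941.67 → 2030.56 px.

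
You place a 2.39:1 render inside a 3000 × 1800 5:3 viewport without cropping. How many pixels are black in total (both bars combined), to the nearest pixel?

1634310 pixels

2.39:1 is wider than 5:3, so it spans the full width.
The render is 3000 / 2.390 ≈ 1255.2301 px tall.
Leftover height: 1800 − 1255.2301 = 544.7699 px.
That's 544.7699 × 3000 ≈ 1634310 black pixels.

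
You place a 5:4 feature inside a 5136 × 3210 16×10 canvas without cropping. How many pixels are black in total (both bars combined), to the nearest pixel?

Since 1.250 < 1.600, the feature is height-limited.
Content width = 3210 × 5/4 ≈ 4012.5000 px.
Black = 5136 − 4012.5000 = 1123.5000 px.
Across the 3210-px span: 1123.5000 × 3210 ≈ 3606435 px.

3606435 pixels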